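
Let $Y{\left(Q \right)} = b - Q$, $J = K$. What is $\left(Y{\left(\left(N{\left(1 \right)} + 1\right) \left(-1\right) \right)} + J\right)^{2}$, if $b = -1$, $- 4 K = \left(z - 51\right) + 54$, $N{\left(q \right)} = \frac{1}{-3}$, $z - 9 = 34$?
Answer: $\frac{5041}{36} \approx 140.03$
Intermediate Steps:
$z = 43$ ($z = 9 + 34 = 43$)
$N{\left(q \right)} = - \frac{1}{3}$
$K = - \frac{23}{2}$ ($K = - \frac{\left(43 - 51\right) + 54}{4} = - \frac{-8 + 54}{4} = \left(- \frac{1}{4}\right) 46 = - \frac{23}{2} \approx -11.5$)
$J = - \frac{23}{2} \approx -11.5$
$Y{\left(Q \right)} = -1 - Q$
$\left(Y{\left(\left(N{\left(1 \right)} + 1\right) \left(-1\right) \right)} + J\right)^{2} = \left(\left(-1 - \left(- \frac{1}{3} + 1\right) \left(-1\right)\right) - \frac{23}{2}\right)^{2} = \left(\left(-1 - \frac{2}{3} \left(-1\right)\right) - \frac{23}{2}\right)^{2} = \left(\left(-1 - - \frac{2}{3}\right) - \frac{23}{2}\right)^{2} = \left(\left(-1 + \frac{2}{3}\right) - \frac{23}{2}\right)^{2} = \left(- \frac{1}{3} - \frac{23}{2}\right)^{2} = \left(- \frac{71}{6}\right)^{2} = \frac{5041}{36}$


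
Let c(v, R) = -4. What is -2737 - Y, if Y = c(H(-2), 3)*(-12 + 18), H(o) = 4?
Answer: -2713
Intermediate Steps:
Y = -24 (Y = -4*(-12 + 18) = -4*6 = -24)
-2737 - Y = -2737 - 1*(-24) = -2737 + 24 = -2713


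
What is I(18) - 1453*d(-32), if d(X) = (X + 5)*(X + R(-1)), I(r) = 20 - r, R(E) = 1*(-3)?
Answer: -1373083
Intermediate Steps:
R(E) = -3
d(X) = (-3 + X)*(5 + X) (d(X) = (X + 5)*(X - 3) = (5 + X)*(-3 + X) = (-3 + X)*(5 + X))
I(18) - 1453*d(-32) = (20 - 1*18) - 1453*(-15 + (-32)² + 2*(-32)) = (20 - 18) - 1453*(-15 + 1024 - 64) = 2 - 1453*945 = 2 - 1373085 = -1373083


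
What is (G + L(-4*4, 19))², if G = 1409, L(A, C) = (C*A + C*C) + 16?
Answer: 2196324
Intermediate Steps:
L(A, C) = 16 + C² + A*C (L(A, C) = (A*C + C²) + 16 = (C² + A*C) + 16 = 16 + C² + A*C)
(G + L(-4*4, 19))² = (1409 + (16 + 19² - 4*4*19))² = (1409 + (16 + 361 - 16*19))² = (1409 + (16 + 361 - 304))² = (1409 + 73)² = 1482² = 2196324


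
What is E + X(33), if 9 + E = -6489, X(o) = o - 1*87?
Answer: -6552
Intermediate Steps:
X(o) = -87 + o (X(o) = o - 87 = -87 + o)
E = -6498 (E = -9 - 6489 = -6498)
E + X(33) = -6498 + (-87 + 33) = -6498 - 54 = -6552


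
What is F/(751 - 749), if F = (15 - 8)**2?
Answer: 49/2 ≈ 24.500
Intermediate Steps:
F = 49 (F = 7**2 = 49)
F/(751 - 749) = 49/(751 - 749) = 49/2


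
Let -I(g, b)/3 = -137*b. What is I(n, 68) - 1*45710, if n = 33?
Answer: -17762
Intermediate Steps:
I(g, b) = 411*b (I(g, b) = -(-411)*b = 411*b)
I(n, 68) - 1*45710 = 411*68 - 1*45710 = 27948 - 45710 = -17762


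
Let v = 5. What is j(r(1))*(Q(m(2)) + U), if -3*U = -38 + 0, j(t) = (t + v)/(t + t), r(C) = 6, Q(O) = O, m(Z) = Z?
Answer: 121/9 ≈ 13.444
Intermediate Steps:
j(t) = (5 + t)/(2*t) (j(t) = (t + 5)/(t + t) = (5 + t)/((2*t)) = (5 + t)*(1/(2*t)) = (5 + t)/(2*t))
U = 38/3 (U = -(-38 + 0)/3 = -⅓*(-38) = 38/3 ≈ 12.667)
j(r(1))*(Q(m(2)) + U) = ((½)*(5 + 6)/6)*(2 + 38/3) = ((½)*(⅙)*11)*(44/3) = (11/12)*(44/3) = 121/9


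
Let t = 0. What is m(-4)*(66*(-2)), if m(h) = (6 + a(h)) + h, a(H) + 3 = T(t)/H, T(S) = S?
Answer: 132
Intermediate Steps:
a(H) = -3 (a(H) = -3 + 0/H = -3 + 0 = -3)
m(h) = 3 + h (m(h) = (6 - 3) + h = 3 + h)
m(-4)*(66*(-2)) = (3 - 4)*(66*(-2)) = -1*(-132) = 132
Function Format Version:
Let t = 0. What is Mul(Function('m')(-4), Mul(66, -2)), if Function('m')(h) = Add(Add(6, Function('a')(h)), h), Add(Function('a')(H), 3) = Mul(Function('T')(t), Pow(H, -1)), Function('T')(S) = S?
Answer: 132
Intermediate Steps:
Function('a')(H) = -3 (Function('a')(H) = Add(-3, Mul(0, Pow(H, -1))) = Add(-3, 0) = -3)
Function('m')(h) = Add(3, h) (Function('m')(h) = Add(Add(6, -3), h) = Add(3, h))
Mul(Function('m')(-4), Mul(66, -2)) = Mul(Add(3, -4), Mul(66, -2)) = Mul(-1, -132) = 132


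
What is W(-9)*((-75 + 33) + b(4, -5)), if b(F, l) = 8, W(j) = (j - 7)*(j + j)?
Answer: -9792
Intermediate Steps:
W(j) = 2*j*(-7 + j) (W(j) = (-7 + j)*(2*j) = 2*j*(-7 + j))
W(-9)*((-75 + 33) + b(4, -5)) = (2*(-9)*(-7 - 9))*((-75 + 33) + 8) = (2*(-9)*(-16))*(-42 + 8) = 288*(-34) = -9792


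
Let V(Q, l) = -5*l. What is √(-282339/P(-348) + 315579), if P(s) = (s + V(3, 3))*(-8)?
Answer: √610772718/44 ≈ 561.68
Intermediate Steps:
P(s) = 120 - 8*s (P(s) = (s - 5*3)*(-8) = (s - 15)*(-8) = (-15 + s)*(-8) = 120 - 8*s)
√(-282339/P(-348) + 315579) = √(-282339/(120 - 8*(-348)) + 315579) = √(-282339/(120 + 2784) + 315579) = √(-282339/2904 + 315579) = √(-282339*1/2904 + 315579) = √(-94113/968 + 315579) = √(305386359/968) = √610772718/44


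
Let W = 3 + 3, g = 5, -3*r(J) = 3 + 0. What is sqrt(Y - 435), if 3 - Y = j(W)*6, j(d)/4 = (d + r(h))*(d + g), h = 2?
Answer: 2*I*sqrt(438) ≈ 41.857*I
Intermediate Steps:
r(J) = -1 (r(J) = -(3 + 0)/3 = -1/3*3 = -1)
W = 6
j(d) = 4*(-1 + d)*(5 + d) (j(d) = 4*((d - 1)*(d + 5)) = 4*((-1 + d)*(5 + d)) = 4*(-1 + d)*(5 + d))
Y = -1317 (Y = 3 - (-20 + 4*6**2 + 16*6)*6 = 3 - (-20 + 4*36 + 96)*6 = 3 - (-20 + 144 + 96)*6 = 3 - 220*6 = 3 - 1*1320 = 3 - 1320 = -1317)
sqrt(Y - 435) = sqrt(-1317 - 435) = sqrt(-1752) = 2*I*sqrt(438)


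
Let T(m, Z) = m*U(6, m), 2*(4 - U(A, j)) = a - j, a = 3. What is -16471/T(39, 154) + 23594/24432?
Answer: -816615/44792 ≈ -18.231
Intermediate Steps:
U(A, j) = 5/2 + j/2 (U(A, j) = 4 - (3 - j)/2 = 4 + (-3/2 + j/2) = 5/2 + j/2)
T(m, Z) = m*(5/2 + m/2)
-16471/T(39, 154) + 23594/24432 = -16471*2/(39*(5 + 39)) + 23594/24432 = -16471/((½)*39*44) + 23594*(1/24432) = -16471/858 + 11797/12216 = -16471*1/858 + 11797/12216 = -1267/66 + 11797/12216 = -816615/44792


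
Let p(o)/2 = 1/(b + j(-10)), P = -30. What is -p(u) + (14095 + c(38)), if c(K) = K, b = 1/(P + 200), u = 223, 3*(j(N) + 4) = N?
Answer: 52816041/3737 ≈ 14133.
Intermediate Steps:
j(N) = -4 + N/3
b = 1/170 (b = 1/(-30 + 200) = 1/170 ≈ 0.0058824)
p(o) = -1020/3737 (p(o) = 2/(1/170 + (-4 + (⅓)*(-10))) = 2/(1/170 + (-4 - 10/3)) = 2/(1/170 - 22/3) = 2/(-3737/510) = 2*(-510/3737) = -1020/3737)
-p(u) + (14095 + c(38)) = -1*(-1020/3737) + (14095 + 38) = 1020/3737 + 14133 = 52816041/3737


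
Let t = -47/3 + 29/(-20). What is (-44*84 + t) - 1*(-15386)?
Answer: 700373/60 ≈ 11673.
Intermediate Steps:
t = -1027/60 (t = -47*1/3 + 29*(-1/20) = -47/3 - 29/20 = -1027/60 ≈ -17.117)
(-44*84 + t) - 1*(-15386) = (-44*84 - 1027/60) - 1*(-15386) = (-3696 - 1027/60) + 15386 = -222787/60 + 15386 = 700373/60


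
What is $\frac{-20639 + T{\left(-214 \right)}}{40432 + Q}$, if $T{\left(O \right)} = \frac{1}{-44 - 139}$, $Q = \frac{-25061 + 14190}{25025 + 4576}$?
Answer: $- \frac{37267047246}{73005822421} \approx -0.51047$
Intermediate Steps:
$Q = - \frac{10871}{29601} \approx -0.36725$
$T{\left(O \right)} = - \frac{1}{183}$ ($T{\left(O \right)} = \frac{1}{-183} = - \frac{1}{183}$)
$\frac{-20639 + T{\left(-214 \right)}}{40432 + Q} = \frac{-20639 - \frac{1}{183}}{40432 - \frac{10871}{29601}} = - \frac{3776938}{183 \cdot \frac{1196816761}{29601}} = \left(- \frac{3776938}{183}\right) \frac{29601}{1196816761} = - \frac{37267047246}{73005822421}$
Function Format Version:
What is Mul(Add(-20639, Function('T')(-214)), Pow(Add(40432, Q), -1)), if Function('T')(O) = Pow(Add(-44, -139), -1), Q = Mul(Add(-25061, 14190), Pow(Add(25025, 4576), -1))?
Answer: Rational(-37267047246, 73005822421) ≈ -0.51047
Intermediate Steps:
Q = Rational(-10871, 29601) (Q = Mul(-10871, Pow(29601, -1)) = Mul(-10871, Rational(1, 29601)) = Rational(-10871, 29601) ≈ -0.36725)
Function('T')(O) = Rational(-1, 183) (Function('T')(O) = Pow(-183, -1) = Rational(-1, 183))
Mul(Add(-20639, Function('T')(-214)), Pow(Add(40432, Q), -1)) = Mul(Add(-20639, Rational(-1, 183)), Pow(Add(40432, Rational(-10871, 29601)), -1)) = Mul(Rational(-3776938, 183), Pow(Rational(1196816761, 29601), -1)) = Mul(Rational(-3776938, 183), Rational(29601, 1196816761)) = Rational(-37267047246, 73005822421)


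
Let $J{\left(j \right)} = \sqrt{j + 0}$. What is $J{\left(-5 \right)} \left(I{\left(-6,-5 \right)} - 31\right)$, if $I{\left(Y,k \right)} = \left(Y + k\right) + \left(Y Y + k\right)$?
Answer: $- 11 i \sqrt{5} \approx - 24.597 i$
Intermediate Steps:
$J{\left(j \right)} = \sqrt{j}$
$I{\left(Y,k \right)} = Y + Y^{2} + 2 k$ ($I{\left(Y,k \right)} = \left(Y + k\right) + \left(Y^{2} + k\right) = \left(Y + k\right) + \left(k + Y^{2}\right) = Y + Y^{2} + 2 k$)
$J{\left(-5 \right)} \left(I{\left(-6,-5 \right)} - 31\right) = \sqrt{-5} \left(\left(-6 + \left(-6\right)^{2} + 2 \left(-5\right)\right) - 31\right) = i \sqrt{5} \left(\left(-6 + 36 - 10\right) - 31\right) = i \sqrt{5} \left(20 - 31\right) = i \sqrt{5} \left(-11\right) = - 11 i \sqrt{5}$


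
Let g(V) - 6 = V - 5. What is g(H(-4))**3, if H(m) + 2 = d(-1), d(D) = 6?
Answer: 125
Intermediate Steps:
H(m) = 4 (H(m) = -2 + 6 = 4)
g(V) = 1 + V (g(V) = 6 + (V - 5) = 6 + (-5 + V) = 1 + V)
g(H(-4))**3 = (1 + 4)**3 = 5**3 = 125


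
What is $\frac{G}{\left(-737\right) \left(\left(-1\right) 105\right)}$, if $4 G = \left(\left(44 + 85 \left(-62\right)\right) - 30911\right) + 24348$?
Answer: $- \frac{11789}{309540} \approx -0.038086$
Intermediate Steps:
$G = - \frac{11789}{4}$ ($G = \frac{\left(\left(44 + 85 \left(-62\right)\right) - 30911\right) + 24348}{4} = \frac{\left(\left(44 - 5270\right) - 30911\right) + 24348}{4} = \frac{\left(-5226 - 30911\right) + 24348}{4} = \frac{-36137 + 24348}{4} = \frac{1}{4} \left(-11789\right) = - \frac{11789}{4} \approx -2947.3$)
$\frac{G}{\left(-737\right) \left(\left(-1\right) 105\right)} = - \frac{11789}{4 \left(- 737 \left(\left(-1\right) 105\right)\right)} = - \frac{11789}{4 \left(\left(-737\right) \left(-105\right)\right)} = - \frac{11789}{4 \cdot 77385} = \left(- \frac{11789}{4}\right) \frac{1}{77385} = - \frac{11789}{309540}$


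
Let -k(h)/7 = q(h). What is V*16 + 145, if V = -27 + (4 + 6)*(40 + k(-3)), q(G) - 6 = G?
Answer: 2753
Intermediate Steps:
q(G) = 6 + G
k(h) = -42 - 7*h (k(h) = -7*(6 + h) = -42 - 7*h)
V = 163 (V = -27 + (4 + 6)*(40 + (-42 - 7*(-3))) = -27 + 10*(40 + (-42 + 21)) = -27 + 10*(40 - 21) = -27 + 10*19 = -27 + 190 = 163)
V*16 + 145 = 163*16 + 145 = 2608 + 145 = 2753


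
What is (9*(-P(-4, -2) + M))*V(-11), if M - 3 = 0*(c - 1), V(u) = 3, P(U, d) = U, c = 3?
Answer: 189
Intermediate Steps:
M = 3 (M = 3 + 0*(3 - 1) = 3 + 0*2 = 3 + 0 = 3)
(9*(-P(-4, -2) + M))*V(-11) = (9*(-1*(-4) + 3))*3 = (9*(4 + 3))*3 = (9*7)*3 = 63*3 = 189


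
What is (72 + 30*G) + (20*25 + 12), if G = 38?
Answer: 1724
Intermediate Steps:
(72 + 30*G) + (20*25 + 12) = (72 + 30*38) + (20*25 + 12) = (72 + 1140) + (500 + 12) = 1212 + 512 = 1724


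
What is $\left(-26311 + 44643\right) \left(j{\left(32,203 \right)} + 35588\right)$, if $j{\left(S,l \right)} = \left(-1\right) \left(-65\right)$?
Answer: $653590796$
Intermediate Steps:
$j{\left(S,l \right)} = 65$
$\left(-26311 + 44643\right) \left(j{\left(32,203 \right)} + 35588\right) = \left(-26311 + 44643\right) \left(65 + 35588\right) = 18332 \cdot 35653 = 653590796$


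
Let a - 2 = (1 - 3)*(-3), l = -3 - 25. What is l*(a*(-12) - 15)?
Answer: 3108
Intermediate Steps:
l = -28
a = 8 (a = 2 + (1 - 3)*(-3) = 2 - 2*(-3) = 2 + 6 = 8)
l*(a*(-12) - 15) = -28*(8*(-12) - 15) = -28*(-96 - 15) = -28*(-111) = 3108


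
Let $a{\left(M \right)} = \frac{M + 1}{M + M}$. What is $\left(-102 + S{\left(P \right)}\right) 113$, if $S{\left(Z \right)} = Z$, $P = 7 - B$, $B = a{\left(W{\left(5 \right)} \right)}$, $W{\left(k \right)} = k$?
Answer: $- \frac{54014}{5} \approx -10803.0$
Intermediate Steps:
$a{\left(M \right)} = \frac{1 + M}{2 M}$
$B = \frac{3}{5}$ ($B = \frac{1 + 5}{2 \cdot 5} = \frac{1}{2} \cdot \frac{1}{5} \cdot 6 = \frac{3}{5} \approx 0.6$)
$P = \frac{32}{5}$ ($P = 7 - \frac{3}{5} = \frac{32}{5} \approx 6.4$)
$\left(-102 + S{\left(P \right)}\right) 113 = \left(-102 + \frac{32}{5}\right) 113 = \left(- \frac{478}{5}\right) 113 = - \frac{54014}{5}$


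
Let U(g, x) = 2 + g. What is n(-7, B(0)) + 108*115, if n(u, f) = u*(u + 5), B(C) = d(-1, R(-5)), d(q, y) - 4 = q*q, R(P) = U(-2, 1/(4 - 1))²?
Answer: 12434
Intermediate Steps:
R(P) = 0 (R(P) = (2 - 2)² = 0² = 0)
d(q, y) = 4 + q² (d(q, y) = 4 + q*q = 4 + q²)
B(C) = 5 (B(C) = 4 + (-1)² = 4 + 1 = 5)
n(u, f) = u*(5 + u)
n(-7, B(0)) + 108*115 = -7*(5 - 7) + 108*115 = -7*(-2) + 12420 = 14 + 12420 = 12434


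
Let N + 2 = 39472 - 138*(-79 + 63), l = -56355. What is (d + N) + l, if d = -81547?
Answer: -96224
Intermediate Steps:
N = 41678 (N = -2 + (39472 - 138*(-79 + 63)) = -2 + (39472 - 138*(-16)) = -2 + (39472 + 2208) = -2 + 41680 = 41678)
(d + N) + l = (-81547 + 41678) - 56355 = -39869 - 56355 = -96224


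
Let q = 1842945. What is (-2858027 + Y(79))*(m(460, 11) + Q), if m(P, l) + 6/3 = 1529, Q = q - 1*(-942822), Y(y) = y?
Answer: -7965941312712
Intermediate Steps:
Q = 2785767 (Q = 1842945 - 1*(-942822) = 1842945 + 942822 = 2785767)
m(P, l) = 1527 (m(P, l) = -2 + 1529 = 1527)
(-2858027 + Y(79))*(m(460, 11) + Q) = (-2858027 + 79)*(1527 + 2785767) = -2857948*2787294 = -7965941312712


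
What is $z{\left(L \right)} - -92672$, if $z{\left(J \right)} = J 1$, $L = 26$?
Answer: $92698$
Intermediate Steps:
$z{\left(J \right)} = J$
$z{\left(L \right)} - -92672 = 26 - -92672 = 26 + 92672 = 92698$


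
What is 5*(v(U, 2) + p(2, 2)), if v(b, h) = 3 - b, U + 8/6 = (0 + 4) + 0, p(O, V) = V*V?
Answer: 65/3 ≈ 21.667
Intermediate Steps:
p(O, V) = V**2
U = 8/3 (U = -4/3 + ((0 + 4) + 0) = -4/3 + (4 + 0) = -4/3 + 4 = 8/3 ≈ 2.6667)
5*(v(U, 2) + p(2, 2)) = 5*((3 - 1*8/3) + 2**2) = 5*((3 - 8/3) + 4) = 5*(1/3 + 4) = 5*(13/3) = 65/3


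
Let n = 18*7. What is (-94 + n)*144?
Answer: 4608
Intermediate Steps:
n = 126
(-94 + n)*144 = (-94 + 126)*144 = 32*144 = 4608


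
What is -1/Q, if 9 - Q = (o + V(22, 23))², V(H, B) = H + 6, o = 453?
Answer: 1/231352 ≈ 4.3224e-6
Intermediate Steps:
V(H, B) = 6 + H
Q = -231352 (Q = 9 - (453 + (6 + 22))² = 9 - (453 + 28)² = 9 - 1*481² = 9 - 1*231361 = 9 - 231361 = -231352)
-1/Q = -1/(-231352) = -1*(-1/231352) = 1/231352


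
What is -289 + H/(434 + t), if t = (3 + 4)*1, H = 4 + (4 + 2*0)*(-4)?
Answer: -42487/147 ≈ -289.03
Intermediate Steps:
H = -12 (H = 4 + (4 + 0)*(-4) = 4 + 4*(-4) = 4 - 16 = -12)
t = 7 (t = 7*1 = 7)
-289 + H/(434 + t) = -289 - 12/(434 + 7) = -289 - 12/441 = -289 - 12*1/441 = -289 - 4/147 = -42487/147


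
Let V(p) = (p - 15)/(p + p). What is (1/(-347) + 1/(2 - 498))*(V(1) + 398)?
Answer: -329613/172112 ≈ -1.9151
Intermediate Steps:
V(p) = (-15 + p)/(2*p) (V(p) = (-15 + p)/((2*p)) = (-15 + p)*(1/(2*p)) = (-15 + p)/(2*p))
(1/(-347) + 1/(2 - 498))*(V(1) + 398) = (1/(-347) + 1/(2 - 498))*((½)*(-15 + 1)/1 + 398) = (-1/347 + 1/(-496))*((½)*1*(-14) + 398) = (-1/347 - 1/496)*(-7 + 398) = -843/172112*391 = -329613/172112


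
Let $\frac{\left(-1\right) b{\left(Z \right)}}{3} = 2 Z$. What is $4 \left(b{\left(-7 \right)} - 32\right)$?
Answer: $40$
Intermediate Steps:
$b{\left(Z \right)} = - 6 Z$ ($b{\left(Z \right)} = - 3 \cdot 2 Z = - 6 Z$)
$4 \left(b{\left(-7 \right)} - 32\right) = 4 \left(\left(-6\right) \left(-7\right) - 32\right) = 4 \left(42 - 32\right) = 4 \cdot 10 = 40$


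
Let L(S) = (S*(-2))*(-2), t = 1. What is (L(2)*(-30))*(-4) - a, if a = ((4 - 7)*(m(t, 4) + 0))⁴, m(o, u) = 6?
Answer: -104016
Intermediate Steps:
L(S) = 4*S (L(S) = -2*S*(-2) = 4*S)
a = 104976 (a = ((4 - 7)*(6 + 0))⁴ = (-3*6)⁴ = (-18)⁴ = 104976)
(L(2)*(-30))*(-4) - a = ((4*2)*(-30))*(-4) - 1*104976 = (8*(-30))*(-4) - 104976 = -240*(-4) - 104976 = 960 - 104976 = -104016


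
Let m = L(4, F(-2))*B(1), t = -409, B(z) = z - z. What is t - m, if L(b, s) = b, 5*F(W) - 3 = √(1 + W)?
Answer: -409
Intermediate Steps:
F(W) = ⅗ + √(1 + W)/5
B(z) = 0
m = 0 (m = 4*0 = 0)
t - m = -409 - 1*0 = -409 + 0 = -409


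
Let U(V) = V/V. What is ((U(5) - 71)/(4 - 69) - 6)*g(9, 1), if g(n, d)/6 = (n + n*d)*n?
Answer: -62208/13 ≈ -4785.2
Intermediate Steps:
g(n, d) = 6*n*(n + d*n) (g(n, d) = 6*((n + n*d)*n) = 6*((n + d*n)*n) = 6*(n*(n + d*n)) = 6*n*(n + d*n))
U(V) = 1
((U(5) - 71)/(4 - 69) - 6)*g(9, 1) = ((1 - 71)/(4 - 69) - 6)*(6*9²*(1 + 1)) = (-70/(-65) - 6)*(6*81*2) = (-70*(-1/65) - 6)*972 = (14/13 - 6)*972 = -64/13*972 = -62208/13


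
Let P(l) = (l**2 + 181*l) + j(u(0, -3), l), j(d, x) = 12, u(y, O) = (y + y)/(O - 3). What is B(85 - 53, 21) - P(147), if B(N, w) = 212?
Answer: -48016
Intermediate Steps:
u(y, O) = 2*y/(-3 + O) (u(y, O) = (2*y)/(-3 + O) = 2*y/(-3 + O))
P(l) = 12 + l**2 + 181*l (P(l) = (l**2 + 181*l) + 12 = 12 + l**2 + 181*l)
B(85 - 53, 21) - P(147) = 212 - (12 + 147**2 + 181*147) = 212 - (12 + 21609 + 26607) = 212 - 1*48228 = 212 - 48228 = -48016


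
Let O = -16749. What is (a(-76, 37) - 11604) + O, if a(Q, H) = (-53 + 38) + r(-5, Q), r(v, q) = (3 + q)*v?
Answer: -28003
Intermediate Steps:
r(v, q) = v*(3 + q)
a(Q, H) = -30 - 5*Q (a(Q, H) = (-53 + 38) - 5*(3 + Q) = -15 + (-15 - 5*Q) = -30 - 5*Q)
(a(-76, 37) - 11604) + O = ((-30 - 5*(-76)) - 11604) - 16749 = ((-30 + 380) - 11604) - 16749 = (350 - 11604) - 16749 = -11254 - 16749 = -28003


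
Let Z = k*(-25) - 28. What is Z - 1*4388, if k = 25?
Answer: -5041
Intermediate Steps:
Z = -653 (Z = 25*(-25) - 28 = -625 - 28 = -653)
Z - 1*4388 = -653 - 1*4388 = -653 - 4388 = -5041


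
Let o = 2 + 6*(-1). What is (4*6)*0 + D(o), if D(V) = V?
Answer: -4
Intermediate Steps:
o = -4 (o = 2 - 6 = -4)
(4*6)*0 + D(o) = (4*6)*0 - 4 = 24*0 - 4 = 0 - 4 = -4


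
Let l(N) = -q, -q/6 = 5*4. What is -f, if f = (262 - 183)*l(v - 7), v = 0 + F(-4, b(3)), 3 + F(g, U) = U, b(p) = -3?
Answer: -9480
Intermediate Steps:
F(g, U) = -3 + U
q = -120 (q = -30*4 = -6*20 = -120)
v = -6 (v = 0 + (-3 - 3) = 0 - 6 = -6)
l(N) = 120 (l(N) = -1*(-120) = 120)
f = 9480 (f = (262 - 183)*120 = 79*120 = 9480)
-f = -1*9480 = -9480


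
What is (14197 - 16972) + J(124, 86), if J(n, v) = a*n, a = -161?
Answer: -22739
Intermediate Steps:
J(n, v) = -161*n
(14197 - 16972) + J(124, 86) = (14197 - 16972) - 161*124 = -2775 - 19964 = -22739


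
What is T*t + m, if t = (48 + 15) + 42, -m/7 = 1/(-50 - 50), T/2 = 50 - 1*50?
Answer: 7/100 ≈ 0.070000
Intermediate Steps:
T = 0 (T = 2*(50 - 1*50) = 2*(50 - 50) = 2*0 = 0)
m = 7/100 (m = -7/(-50 - 50) = -7/(-100) = -7*(-1/100) = 7/100 ≈ 0.070000)
t = 105 (t = 63 + 42 = 105)
T*t + m = 0*105 + 7/100 = 0 + 7/100 = 7/100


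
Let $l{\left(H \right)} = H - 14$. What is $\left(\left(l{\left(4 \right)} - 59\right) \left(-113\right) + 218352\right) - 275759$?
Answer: $-49610$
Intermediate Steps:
$l{\left(H \right)} = -14 + H$
$\left(\left(l{\left(4 \right)} - 59\right) \left(-113\right) + 218352\right) - 275759 = \left(\left(\left(-14 + 4\right) - 59\right) \left(-113\right) + 218352\right) - 275759 = \left(\left(-10 - 59\right) \left(-113\right) + 218352\right) - 275759 = \left(\left(-69\right) \left(-113\right) + 218352\right) - 275759 = \left(7797 + 218352\right) - 275759 = 226149 - 275759 = -49610$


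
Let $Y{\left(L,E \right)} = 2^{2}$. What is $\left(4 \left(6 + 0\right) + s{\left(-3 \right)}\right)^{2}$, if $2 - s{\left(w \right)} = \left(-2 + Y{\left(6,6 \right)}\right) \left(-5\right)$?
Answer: $1296$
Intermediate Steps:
$Y{\left(L,E \right)} = 4$
$s{\left(w \right)} = 12$ ($s{\left(w \right)} = 2 - \left(-2 + 4\right) \left(-5\right) = 2 - 2 \left(-5\right) = 2 - -10 = 2 + 10 = 12$)
$\left(4 \left(6 + 0\right) + s{\left(-3 \right)}\right)^{2} = \left(4 \left(6 + 0\right) + 12\right)^{2} = \left(4 \cdot 6 + 12\right)^{2} = \left(24 + 12\right)^{2} = 36^{2} = 1296$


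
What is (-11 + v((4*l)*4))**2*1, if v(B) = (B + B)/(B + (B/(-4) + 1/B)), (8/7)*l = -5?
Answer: 58660281/844561 ≈ 69.457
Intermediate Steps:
l = -35/8 (l = (7/8)*(-5) = -35/8 ≈ -4.3750)
v(B) = 2*B/(1/B + 3*B/4) (v(B) = (2*B)/(B + (B*(-1/4) + 1/B)) = (2*B)/(B + (-B/4 + 1/B)) = (2*B)/(B + (1/B - B/4)) = (2*B)/(1/B + 3*B/4) = 2*B/(1/B + 3*B/4))
(-11 + v((4*l)*4))**2*1 = (-11 + 8*((4*(-35/8))*4)**2/(4 + 3*((4*(-35/8))*4)**2))**2*1 = (-11 + 8*(-35/2*4)**2/(4 + 3*(-35/2*4)**2))**2*1 = (-11 + 8*(-70)**2/(4 + 3*(-70)**2))**2*1 = (-11 + 8*4900/(4 + 3*4900))**2*1 = (-11 + 8*4900/(4 + 14700))**2*1 = (-11 + 8*4900/14704)**2*1 = (-11 + 8*4900*(1/14704))**2*1 = (-11 + 2450/919)**2*1 = (-7659/919)**2*1 = (58660281/844561)*1 = 58660281/844561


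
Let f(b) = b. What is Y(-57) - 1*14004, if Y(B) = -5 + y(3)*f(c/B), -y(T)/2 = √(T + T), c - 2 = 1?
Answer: -14009 + 2*√6/19 ≈ -14009.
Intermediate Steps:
c = 3 (c = 2 + 1 = 3)
y(T) = -2*√2*√T (y(T) = -2*√(T + T) = -2*√2*√T)
Y(B) = -5 - 6*√6/B (Y(B) = -5 + (-2*√2*√3)*(3/B) = -5 + (-2*√6)*(3/B) = -5 - 6*√6/B)
Y(-57) - 1*14004 = (-5 - 6*√6/(-57)) - 1*14004 = (-5 - 6*√6*(-1/57)) - 14004 = (-5 + 2*√6/19) - 14004 = -14009 + 2*√6/19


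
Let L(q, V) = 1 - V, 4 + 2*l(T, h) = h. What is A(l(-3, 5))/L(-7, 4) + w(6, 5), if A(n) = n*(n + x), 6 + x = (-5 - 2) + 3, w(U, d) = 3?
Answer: 55/12 ≈ 4.5833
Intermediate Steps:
l(T, h) = -2 + h/2
x = -10 (x = -6 + ((-5 - 2) + 3) = -6 + (-7 + 3) = -6 - 4 = -10)
A(n) = n*(-10 + n) (A(n) = n*(n - 10) = n*(-10 + n))
A(l(-3, 5))/L(-7, 4) + w(6, 5) = ((-2 + (½)*5)*(-10 + (-2 + (½)*5)))/(1 - 1*4) + 3 = ((-2 + 5/2)*(-10 + (-2 + 5/2)))/(1 - 4) + 3 = ((-10 + ½)/2)/(-3) + 3 = ((½)*(-19/2))*(-⅓) + 3 = -19/4*(-⅓) + 3 = 19/12 + 3 = 55/12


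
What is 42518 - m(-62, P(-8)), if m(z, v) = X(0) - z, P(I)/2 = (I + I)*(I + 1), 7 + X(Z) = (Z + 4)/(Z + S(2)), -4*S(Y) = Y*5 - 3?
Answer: 297257/7 ≈ 42465.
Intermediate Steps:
S(Y) = ¾ - 5*Y/4 (S(Y) = -(Y*5 - 3)/4 = -(5*Y - 3)/4 = -(-3 + 5*Y)/4 = ¾ - 5*Y/4)
X(Z) = -7 + (4 + Z)/(-7/4 + Z) (X(Z) = -7 + (Z + 4)/(Z + (¾ - 5/4*2)) = -7 + (4 + Z)/(Z + (¾ - 5/2)) = -7 + (4 + Z)/(Z - 7/4) = -7 + (4 + Z)/(-7/4 + Z))
P(I) = 4*I*(1 + I) (P(I) = 2*((I + I)*(I + 1)) = 2*((2*I)*(1 + I)) = 2*(2*I*(1 + I)) = 4*I*(1 + I))
m(z, v) = -65/7 - z (m(z, v) = (65 - 24*0)/(-7 + 4*0) - z = (65 + 0)/(-7 + 0) - z = 65/(-7) - z = -⅐*65 - z = -65/7 - z)
42518 - m(-62, P(-8)) = 42518 - (-65/7 - 1*(-62)) = 42518 - (-65/7 + 62) = 42518 - 1*369/7 = 42518 - 369/7 = 297257/7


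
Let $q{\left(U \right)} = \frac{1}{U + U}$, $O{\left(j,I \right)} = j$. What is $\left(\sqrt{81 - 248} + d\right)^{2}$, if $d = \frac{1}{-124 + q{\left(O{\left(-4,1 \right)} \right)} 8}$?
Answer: $\frac{\left(1 - 125 i \sqrt{167}\right)^{2}}{15625} \approx -167.0 - 0.20677 i$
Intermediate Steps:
$q{\left(U \right)} = \frac{1}{2 U}$
$d = - \frac{1}{125}$ ($d = \frac{1}{-124 + \frac{1}{2 \left(-4\right)} 8} = \frac{1}{-124 + \frac{1}{2} \left(- \frac{1}{4}\right) 8} = \frac{1}{-124 - 1} = \frac{1}{-125} = - \frac{1}{125} \approx -0.008$)
$\left(\sqrt{81 - 248} + d\right)^{2} = \left(\sqrt{81 - 248} - \frac{1}{125}\right)^{2} = \left(\sqrt{-167} - \frac{1}{125}\right)^{2} = \left(i \sqrt{167} - \frac{1}{125}\right)^{2} = \left(- \frac{1}{125} + i \sqrt{167}\right)^{2}$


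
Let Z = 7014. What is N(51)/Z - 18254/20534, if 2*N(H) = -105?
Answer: -6148171/6858356 ≈ -0.89645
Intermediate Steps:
N(H) = -105/2 (N(H) = (1/2)*(-105) = -105/2)
N(51)/Z - 18254/20534 = -105/2/7014 - 18254/20534 = -105/2*1/7014 - 18254*1/20534 = -5/668 - 9127/10267 = -6148171/6858356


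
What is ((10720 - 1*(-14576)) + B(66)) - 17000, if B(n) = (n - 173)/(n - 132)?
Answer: 547643/66 ≈ 8297.6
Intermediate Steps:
B(n) = (-173 + n)/(-132 + n)
((10720 - 1*(-14576)) + B(66)) - 17000 = ((10720 - 1*(-14576)) + (-173 + 66)/(-132 + 66)) - 17000 = ((10720 + 14576) - 107/(-66)) - 17000 = (25296 - 1/66*(-107)) - 17000 = (25296 + 107/66) - 17000 = 1669643/66 - 17000 = 547643/66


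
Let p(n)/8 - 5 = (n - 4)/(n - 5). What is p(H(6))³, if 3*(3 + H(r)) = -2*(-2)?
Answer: 12812904/125 ≈ 1.0250e+5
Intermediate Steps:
H(r) = -5/3 (H(r) = -3 + (-2*(-2))/3 = -3 + (⅓)*4 = -3 + 4/3 = -5/3)
p(n) = 40 + 8*(-4 + n)/(-5 + n) (p(n) = 40 + 8*((n - 4)/(n - 5)) = 40 + 8*((-4 + n)/(-5 + n)) = 40 + 8*(-4 + n)/(-5 + n))
p(H(6))³ = (8*(-29 + 6*(-5/3))/(-5 - 5/3))³ = (8*(-29 - 10)/(-20/3))³ = (8*(-3/20)*(-39))³ = (234/5)³ = 12812904/125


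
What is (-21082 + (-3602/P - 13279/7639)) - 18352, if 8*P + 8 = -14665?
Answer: -4420015328741/112087047 ≈ -39434.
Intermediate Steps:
P = -14673/8 (P = -1 + (1/8)*(-14665) = -1 - 14665/8 = -14673/8 ≈ -1834.1)
(-21082 + (-3602/P - 13279/7639)) - 18352 = (-21082 + (-3602/(-14673/8) - 13279/7639)) - 18352 = (-21082 + (-3602*(-8/14673) - 13279*1/7639)) - 18352 = (-21082 + (28816/14673 - 13279/7639)) - 18352 = (-21082 + 25282657/112087047) - 18352 = -2362993842197/112087047 - 18352 = -4420015328741/112087047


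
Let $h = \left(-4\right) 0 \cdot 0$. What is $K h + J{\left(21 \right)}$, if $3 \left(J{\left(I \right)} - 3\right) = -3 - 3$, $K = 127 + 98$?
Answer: $1$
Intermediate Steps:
$K = 225$
$J{\left(I \right)} = 1$ ($J{\left(I \right)} = 3 + \frac{-3 - 3}{3} = 3 + \frac{1}{3} \left(-6\right) = 3 - 2 = 1$)
$h = 0$ ($h = 0 \cdot 0 = 0$)
$K h + J{\left(21 \right)} = 225 \cdot 0 + 1 = 0 + 1 = 1$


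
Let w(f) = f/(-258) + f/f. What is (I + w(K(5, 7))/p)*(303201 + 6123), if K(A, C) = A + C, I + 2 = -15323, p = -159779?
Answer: -32568837347661384/6870497 ≈ -4.7404e+9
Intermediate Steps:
I = -15325 (I = -2 - 15323 = -15325)
w(f) = 1 - f/258 (w(f) = f*(-1/258) + 1 = -f/258 + 1 = 1 - f/258)
(I + w(K(5, 7))/p)*(303201 + 6123) = (-15325 + (1 - (5 + 7)/258)/(-159779))*(303201 + 6123) = (-15325 + (1 - 1/258*12)*(-1/159779))*309324 = (-15325 + (1 - 2/43)*(-1/159779))*309324 = (-15325 + (41/43)*(-1/159779))*309324 = (-15325 - 41/6870497)*309324 = -105290366566/6870497*309324 = -32568837347661384/6870497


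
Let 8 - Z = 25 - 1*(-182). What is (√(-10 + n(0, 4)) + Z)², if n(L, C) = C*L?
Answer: (199 - I*√10)² ≈ 39591.0 - 1258.6*I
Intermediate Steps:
Z = -199 (Z = 8 - (25 - 1*(-182)) = 8 - (25 + 182) = 8 - 1*207 = 8 - 207 = -199)
(√(-10 + n(0, 4)) + Z)² = (√(-10 + 4*0) - 199)² = (√(-10 + 0) - 199)² = (√(-10) - 199)² = (I*√10 - 199)² = (-199 + I*√10)²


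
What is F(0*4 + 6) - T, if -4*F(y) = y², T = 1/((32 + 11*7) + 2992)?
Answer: -27910/3101 ≈ -9.0003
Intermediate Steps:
T = 1/3101 (T = 1/((32 + 77) + 2992) = 1/(109 + 2992) = 1/3101 ≈ 0.00032248)
F(y) = -y²/4
F(0*4 + 6) - T = -(0*4 + 6)²/4 - 1*1/3101 = -(0 + 6)²/4 - 1/3101 = -¼*6² - 1/3101 = -¼*36 - 1/3101 = -9 - 1/3101 = -27910/3101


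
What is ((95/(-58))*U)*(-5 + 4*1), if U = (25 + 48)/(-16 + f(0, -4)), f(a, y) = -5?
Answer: -6935/1218 ≈ -5.6938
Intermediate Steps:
U = -73/21 (U = (25 + 48)/(-16 - 5) = 73/(-21) = 73*(-1/21) = -73/21 ≈ -3.4762)
((95/(-58))*U)*(-5 + 4*1) = ((95/(-58))*(-73/21))*(-5 + 4*1) = ((95*(-1/58))*(-73/21))*(-5 + 4) = -95/58*(-73/21)*(-1) = (6935/1218)*(-1) = -6935/1218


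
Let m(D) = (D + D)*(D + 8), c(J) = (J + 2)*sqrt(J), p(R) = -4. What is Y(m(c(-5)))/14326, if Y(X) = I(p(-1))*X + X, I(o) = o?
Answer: 135/7163 + 72*I*sqrt(5)/7163 ≈ 0.018847 + 0.022476*I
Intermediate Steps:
c(J) = sqrt(J)*(2 + J) (c(J) = (2 + J)*sqrt(J) = sqrt(J)*(2 + J))
m(D) = 2*D*(8 + D) (m(D) = (2*D)*(8 + D) = 2*D*(8 + D))
Y(X) = -3*X (Y(X) = -4*X + X = -3*X)
Y(m(c(-5)))/14326 = -6*sqrt(-5)*(2 - 5)*(8 + sqrt(-5)*(2 - 5))/14326 = -6*(I*sqrt(5))*(-3)*(8 + (I*sqrt(5))*(-3))*(1/14326) = -6*(-3*I*sqrt(5))*(8 - 3*I*sqrt(5))*(1/14326) = -(-18)*I*sqrt(5)*(8 - 3*I*sqrt(5))*(1/14326) = (18*I*sqrt(5)*(8 - 3*I*sqrt(5)))*(1/14326) = 9*I*sqrt(5)*(8 - 3*I*sqrt(5))/7163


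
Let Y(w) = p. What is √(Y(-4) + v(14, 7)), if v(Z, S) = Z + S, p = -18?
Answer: √3 ≈ 1.7320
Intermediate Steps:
Y(w) = -18
v(Z, S) = S + Z
√(Y(-4) + v(14, 7)) = √(-18 + (7 + 14)) = √(-18 + 21) = √3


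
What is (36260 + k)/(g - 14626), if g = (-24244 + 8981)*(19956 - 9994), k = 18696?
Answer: -13739/38016158 ≈ -0.00036140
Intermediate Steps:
g = -152050006 (g = -15263*9962 = -152050006)
(36260 + k)/(g - 14626) = (36260 + 18696)/(-152050006 - 14626) = 54956/(-152064632) = 54956*(-1/152064632) = -13739/38016158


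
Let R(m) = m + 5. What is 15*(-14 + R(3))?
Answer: -90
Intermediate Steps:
R(m) = 5 + m
15*(-14 + R(3)) = 15*(-14 + (5 + 3)) = 15*(-14 + 8) = 15*(-6) = -90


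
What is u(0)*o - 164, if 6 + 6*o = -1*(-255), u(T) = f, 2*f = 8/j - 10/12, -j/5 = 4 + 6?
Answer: -110767/600 ≈ -184.61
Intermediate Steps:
j = -50 (j = -5*(4 + 6) = -5*10 = -50)
f = -149/300 (f = (8/(-50) - 10/12)/2 = (8*(-1/50) - 10*1/12)/2 = (-4/25 - ⅚)/2 = (½)*(-149/150) = -149/300 ≈ -0.49667)
u(T) = -149/300
o = 83/2 (o = -1 + (-1*(-255))/6 = -1 + (⅙)*255 = -1 + 85/2 = 83/2 ≈ 41.500)
u(0)*o - 164 = -149/300*83/2 - 164 = -12367/600 - 164 = -110767/600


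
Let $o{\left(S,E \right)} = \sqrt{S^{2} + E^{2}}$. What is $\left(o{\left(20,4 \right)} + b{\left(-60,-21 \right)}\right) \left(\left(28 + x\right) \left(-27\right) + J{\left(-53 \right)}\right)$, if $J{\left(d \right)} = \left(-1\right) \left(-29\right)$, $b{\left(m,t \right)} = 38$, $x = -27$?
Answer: $76 + 8 \sqrt{26} \approx 116.79$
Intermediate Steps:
$J{\left(d \right)} = 29$
$o{\left(S,E \right)} = \sqrt{E^{2} + S^{2}}$
$\left(o{\left(20,4 \right)} + b{\left(-60,-21 \right)}\right) \left(\left(28 + x\right) \left(-27\right) + J{\left(-53 \right)}\right) = \left(\sqrt{4^{2} + 20^{2}} + 38\right) \left(\left(28 - 27\right) \left(-27\right) + 29\right) = \left(\sqrt{16 + 400} + 38\right) \left(1 \left(-27\right) + 29\right) = \left(\sqrt{416} + 38\right) \left(-27 + 29\right) = \left(4 \sqrt{26} + 38\right) 2 = \left(38 + 4 \sqrt{26}\right) 2 = 76 + 8 \sqrt{26}$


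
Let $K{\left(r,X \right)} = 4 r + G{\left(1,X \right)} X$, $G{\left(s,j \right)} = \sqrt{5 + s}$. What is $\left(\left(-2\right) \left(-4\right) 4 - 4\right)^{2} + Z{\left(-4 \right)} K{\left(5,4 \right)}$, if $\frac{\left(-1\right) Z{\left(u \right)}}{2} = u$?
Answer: $944 + 32 \sqrt{6} \approx 1022.4$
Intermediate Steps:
$Z{\left(u \right)} = - 2 u$
$K{\left(r,X \right)} = 4 r + X \sqrt{6}$ ($K{\left(r,X \right)} = 4 r + \sqrt{5 + 1} X = 4 r + \sqrt{6} X = 4 r + X \sqrt{6}$)
$\left(\left(-2\right) \left(-4\right) 4 - 4\right)^{2} + Z{\left(-4 \right)} K{\left(5,4 \right)} = \left(\left(-2\right) \left(-4\right) 4 - 4\right)^{2} + \left(-2\right) \left(-4\right) \left(4 \cdot 5 + 4 \sqrt{6}\right) = \left(8 \cdot 4 - 4\right)^{2} + 8 \left(20 + 4 \sqrt{6}\right) = \left(32 - 4\right)^{2} + \left(160 + 32 \sqrt{6}\right) = 28^{2} + \left(160 + 32 \sqrt{6}\right) = 784 + \left(160 + 32 \sqrt{6}\right) = 944 + 32 \sqrt{6}$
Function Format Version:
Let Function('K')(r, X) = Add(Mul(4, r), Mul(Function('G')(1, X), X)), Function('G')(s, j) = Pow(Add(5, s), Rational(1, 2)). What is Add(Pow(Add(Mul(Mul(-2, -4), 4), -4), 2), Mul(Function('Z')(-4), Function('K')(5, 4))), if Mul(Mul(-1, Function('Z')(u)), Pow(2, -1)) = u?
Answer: Add(944, Mul(32, Pow(6, Rational(1, 2)))) ≈ 1022.4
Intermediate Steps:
Function('Z')(u) = Mul(-2, u)
Function('K')(r, X) = Add(Mul(4, r), Mul(X, Pow(6, Rational(1, 2)))) (Function('K')(r, X) = Add(Mul(4, r), Mul(Pow(Add(5, 1), Rational(1, 2)), X)) = Add(Mul(4, r), Mul(Pow(6, Rational(1, 2)), X)) = Add(Mul(4, r), Mul(X, Pow(6, Rational(1, 2)))))
Add(Pow(Add(Mul(Mul(-2, -4), 4), -4), 2), Mul(Function('Z')(-4), Function('K')(5, 4))) = Add(Pow(Add(Mul(Mul(-2, -4), 4), -4), 2), Mul(Mul(-2, -4), Add(Mul(4, 5), Mul(4, Pow(6, Rational(1, 2)))))) = Add(Pow(Add(Mul(8, 4), -4), 2), Mul(8, Add(20, Mul(4, Pow(6, Rational(1, 2)))))) = Add(Pow(Add(32, -4), 2), Add(160, Mul(32, Pow(6, Rational(1, 2))))) = Add(Pow(28, 2), Add(160, Mul(32, Pow(6, Rational(1, 2))))) = Add(784, Add(160, Mul(32, Pow(6, Rational(1, 2))))) = Add(944, Mul(32, Pow(6, Rational(1, 2))))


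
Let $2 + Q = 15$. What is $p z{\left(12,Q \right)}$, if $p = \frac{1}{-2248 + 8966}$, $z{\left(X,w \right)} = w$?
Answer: $\frac{13}{6718} \approx 0.0019351$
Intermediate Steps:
$Q = 13$ ($Q = -2 + 15 = 13$)
$p = \frac{1}{6718} \approx 0.00014885$
$p z{\left(12,Q \right)} = \frac{1}{6718} \cdot 13 = \frac{13}{6718}$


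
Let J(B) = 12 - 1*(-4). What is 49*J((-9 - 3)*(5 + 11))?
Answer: 784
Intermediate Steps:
J(B) = 16 (J(B) = 12 + 4 = 16)
49*J((-9 - 3)*(5 + 11)) = 49*16 = 784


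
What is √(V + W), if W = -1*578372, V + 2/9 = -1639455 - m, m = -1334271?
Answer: I*√7952006/3 ≈ 939.98*I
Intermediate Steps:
V = -2746658/9 (V = -2/9 + (-1639455 - 1*(-1334271)) = -2/9 + (-1639455 + 1334271) = -2/9 - 305184 = -2746658/9 ≈ -3.0518e+5)
W = -578372
√(V + W) = √(-2746658/9 - 578372) = √(-7952006/9) = I*√7952006/3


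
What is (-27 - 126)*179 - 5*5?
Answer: -27412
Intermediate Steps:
(-27 - 126)*179 - 5*5 = -153*179 - 25 = -27387 - 25 = -27412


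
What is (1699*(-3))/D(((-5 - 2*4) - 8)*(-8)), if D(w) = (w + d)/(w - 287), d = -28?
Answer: 86649/20 ≈ 4332.5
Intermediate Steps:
D(w) = (-28 + w)/(-287 + w) (D(w) = (w - 28)/(w - 287) = (-28 + w)/(-287 + w))
(1699*(-3))/D(((-5 - 2*4) - 8)*(-8)) = (1699*(-3))/(((-28 + ((-5 - 2*4) - 8)*(-8))/(-287 + ((-5 - 2*4) - 8)*(-8)))) = -5097*(-287 + ((-5 - 8) - 8)*(-8))/(-28 + ((-5 - 8) - 8)*(-8)) = -5097*(-287 + (-13 - 8)*(-8))/(-28 + (-13 - 8)*(-8)) = -5097*(-287 - 21*(-8))/(-28 - 21*(-8)) = -5097*(-287 + 168)/(-28 + 168) = -5097/(140/(-119)) = -5097/((-1/119*140)) = -5097/(-20/17) = -5097*(-17/20) = 86649/20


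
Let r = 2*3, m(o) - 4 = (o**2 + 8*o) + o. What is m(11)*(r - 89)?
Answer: -18592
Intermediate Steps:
m(o) = 4 + o**2 + 9*o (m(o) = 4 + ((o**2 + 8*o) + o) = 4 + (o**2 + 9*o) = 4 + o**2 + 9*o)
r = 6
m(11)*(r - 89) = (4 + 11**2 + 9*11)*(6 - 89) = (4 + 121 + 99)*(-83) = 224*(-83) = -18592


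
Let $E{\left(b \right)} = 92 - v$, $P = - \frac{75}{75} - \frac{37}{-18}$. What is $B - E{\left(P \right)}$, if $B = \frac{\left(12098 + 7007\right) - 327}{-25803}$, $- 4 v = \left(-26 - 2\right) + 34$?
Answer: $- \frac{4862717}{51606} \approx -94.228$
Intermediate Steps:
$v = - \frac{3}{2}$ ($v = - \frac{\left(-26 - 2\right) + 34}{4} = - \frac{-28 + 34}{4} = \left(- \frac{1}{4}\right) 6 = - \frac{3}{2} \approx -1.5$)
$P = \frac{19}{18}$ ($P = \left(-75\right) \frac{1}{75} - - \frac{37}{18} = -1 + \frac{37}{18} = \frac{19}{18} \approx 1.0556$)
$E{\left(b \right)} = \frac{187}{2}$ ($E{\left(b \right)} = 92 - - \frac{3}{2} = 92 + \frac{3}{2} = \frac{187}{2}$)
$B = - \frac{18778}{25803}$ ($B = \left(19105 - 327\right) \left(- \frac{1}{25803}\right) = 18778 \left(- \frac{1}{25803}\right) = - \frac{18778}{25803} \approx -0.72775$)
$B - E{\left(P \right)} = - \frac{18778}{25803} - \frac{187}{2} = - \frac{4862717}{51606}$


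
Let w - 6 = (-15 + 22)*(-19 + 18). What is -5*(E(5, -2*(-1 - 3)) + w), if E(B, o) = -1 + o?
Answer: -30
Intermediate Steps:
w = -1 (w = 6 + (-15 + 22)*(-19 + 18) = 6 + 7*(-1) = 6 - 7 = -1)
-5*(E(5, -2*(-1 - 3)) + w) = -5*((-1 - 2*(-1 - 3)) - 1) = -5*((-1 - 2*(-4)) - 1) = -5*((-1 + 8) - 1) = -5*(7 - 1) = -5*6 = -30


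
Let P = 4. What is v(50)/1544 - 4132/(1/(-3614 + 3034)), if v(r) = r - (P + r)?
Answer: 925072159/386 ≈ 2.3966e+6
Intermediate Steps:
v(r) = -4 (v(r) = r - (4 + r) = r + (-4 - r) = -4)
v(50)/1544 - 4132/(1/(-3614 + 3034)) = -4/1544 - 4132/(1/(-3614 + 3034)) = -4*1/1544 - 4132/(1/(-580)) = -1/386 - 4132/(-1/580) = -1/386 - 4132*(-580) = -1/386 + 2396560 = 925072159/386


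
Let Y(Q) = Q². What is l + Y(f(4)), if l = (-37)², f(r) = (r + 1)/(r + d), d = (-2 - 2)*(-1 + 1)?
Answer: 21929/16 ≈ 1370.6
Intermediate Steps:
d = 0 (d = -4*0 = 0)
f(r) = (1 + r)/r (f(r) = (r + 1)/(r + 0) = (1 + r)/r)
l = 1369
l + Y(f(4)) = 1369 + ((1 + 4)/4)² = 1369 + ((¼)*5)² = 1369 + (5/4)² = 1369 + 25/16 = 21929/16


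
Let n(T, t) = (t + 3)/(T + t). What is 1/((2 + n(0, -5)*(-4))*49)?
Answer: 5/98 ≈ 0.051020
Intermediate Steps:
n(T, t) = (3 + t)/(T + t)
1/((2 + n(0, -5)*(-4))*49) = 1/((2 + ((3 - 5)/(0 - 5))*(-4))*49) = 1/((2 + (-2/(-5))*(-4))*49) = 1/((2 - 1/5*(-2)*(-4))*49) = 1/((2 + (2/5)*(-4))*49) = 1/((2 - 8/5)*49) = 1/((2/5)*49) = 1/(98/5) = 5/98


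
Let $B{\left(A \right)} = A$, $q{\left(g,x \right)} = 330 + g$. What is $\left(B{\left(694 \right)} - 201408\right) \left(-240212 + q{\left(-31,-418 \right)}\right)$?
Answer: $48153897882$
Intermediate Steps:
$\left(B{\left(694 \right)} - 201408\right) \left(-240212 + q{\left(-31,-418 \right)}\right) = \left(694 - 201408\right) \left(-240212 + \left(330 - 31\right)\right) = - 200714 \left(-240212 + 299\right) = \left(-200714\right) \left(-239913\right) = 48153897882$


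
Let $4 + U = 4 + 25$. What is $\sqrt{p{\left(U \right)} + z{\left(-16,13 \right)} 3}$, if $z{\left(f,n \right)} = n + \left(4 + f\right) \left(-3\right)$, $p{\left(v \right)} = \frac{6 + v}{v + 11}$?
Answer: $\frac{\sqrt{5323}}{6} \approx 12.16$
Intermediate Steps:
$U = 25$ ($U = -4 + \left(4 + 25\right) = -4 + 29 = 25$)
$p{\left(v \right)} = \frac{6 + v}{11 + v}$
$z{\left(f,n \right)} = -12 + n - 3 f$ ($z{\left(f,n \right)} = n - \left(12 + 3 f\right) = -12 + n - 3 f$)
$\sqrt{p{\left(U \right)} + z{\left(-16,13 \right)} 3} = \sqrt{\frac{6 + 25}{11 + 25} + \left(-12 + 13 - -48\right) 3} = \sqrt{\frac{1}{36} \cdot 31 + \left(-12 + 13 + 48\right) 3} = \sqrt{\frac{1}{36} \cdot 31 + 49 \cdot 3} = \sqrt{\frac{31}{36} + 147} = \sqrt{\frac{5323}{36}} = \frac{\sqrt{5323}}{6}$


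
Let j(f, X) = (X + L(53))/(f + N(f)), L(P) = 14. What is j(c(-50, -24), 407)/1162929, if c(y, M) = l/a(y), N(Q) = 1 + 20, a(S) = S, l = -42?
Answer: 10525/634959234 ≈ 1.6576e-5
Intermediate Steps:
N(Q) = 21
c(y, M) = -42/y
j(f, X) = (14 + X)/(21 + f) (j(f, X) = (X + 14)/(f + 21) = (14 + X)/(21 + f))
j(c(-50, -24), 407)/1162929 = ((14 + 407)/(21 - 42/(-50)))/1162929 = (421/(21 - 42*(-1/50)))*(1/1162929) = (421/(21 + 21/25))*(1/1162929) = (421/(546/25))*(1/1162929) = ((25/546)*421)*(1/1162929) = (10525/546)*(1/1162929) = 10525/634959234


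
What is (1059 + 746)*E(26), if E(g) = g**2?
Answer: 1220180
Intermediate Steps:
(1059 + 746)*E(26) = (1059 + 746)*26**2 = 1805*676 = 1220180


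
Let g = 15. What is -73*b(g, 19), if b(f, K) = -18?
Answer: 1314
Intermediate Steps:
-73*b(g, 19) = -73*(-18) = 1314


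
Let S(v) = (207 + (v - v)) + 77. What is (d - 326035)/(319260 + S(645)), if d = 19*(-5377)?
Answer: -214099/159772 ≈ -1.3400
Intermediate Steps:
d = -102163
S(v) = 284 (S(v) = (207 + 0) + 77 = 207 + 77 = 284)
(d - 326035)/(319260 + S(645)) = (-102163 - 326035)/(319260 + 284) = -428198/319544 = -428198*1/319544 = -214099/159772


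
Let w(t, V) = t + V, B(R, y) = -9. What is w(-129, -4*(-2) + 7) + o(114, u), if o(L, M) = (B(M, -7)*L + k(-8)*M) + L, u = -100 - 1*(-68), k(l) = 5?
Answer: -1186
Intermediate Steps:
u = -32 (u = -100 + 68 = -32)
w(t, V) = V + t
o(L, M) = -8*L + 5*M (o(L, M) = (-9*L + 5*M) + L = -8*L + 5*M)
w(-129, -4*(-2) + 7) + o(114, u) = ((-4*(-2) + 7) - 129) + (-8*114 + 5*(-32)) = ((8 + 7) - 129) + (-912 - 160) = (15 - 129) - 1072 = -114 - 1072 = -1186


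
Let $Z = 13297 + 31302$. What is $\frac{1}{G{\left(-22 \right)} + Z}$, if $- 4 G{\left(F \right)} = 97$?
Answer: $\frac{4}{178299} \approx 2.2434 \cdot 10^{-5}$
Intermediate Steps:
$Z = 44599$
$G{\left(F \right)} = - \frac{97}{4}$ ($G{\left(F \right)} = \left(- \frac{1}{4}\right) 97 = - \frac{97}{4}$)
$\frac{1}{G{\left(-22 \right)} + Z} = \frac{1}{- \frac{97}{4} + 44599} = \frac{1}{\frac{178299}{4}} = \frac{4}{178299}$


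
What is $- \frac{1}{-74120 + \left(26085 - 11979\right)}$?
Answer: $\frac{1}{60014} \approx 1.6663 \cdot 10^{-5}$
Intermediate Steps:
$- \frac{1}{-74120 + \left(26085 - 11979\right)} = - \frac{1}{-74120 + 14106} = - \frac{1}{-60014} = \left(-1\right) \left(- \frac{1}{60014}\right) = \frac{1}{60014}$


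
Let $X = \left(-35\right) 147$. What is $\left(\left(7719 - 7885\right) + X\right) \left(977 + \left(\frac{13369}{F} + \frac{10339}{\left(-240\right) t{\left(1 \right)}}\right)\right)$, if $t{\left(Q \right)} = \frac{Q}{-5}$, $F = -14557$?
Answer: $- \frac{4421557179913}{698736} \approx -6.3279 \cdot 10^{6}$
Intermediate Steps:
$t{\left(Q \right)} = - \frac{Q}{5}$ ($t{\left(Q \right)} = Q \left(- \frac{1}{5}\right) = - \frac{Q}{5}$)
$X = -5145$
$\left(\left(7719 - 7885\right) + X\right) \left(977 + \left(\frac{13369}{F} + \frac{10339}{\left(-240\right) t{\left(1 \right)}}\right)\right) = \left(\left(7719 - 7885\right) - 5145\right) \left(977 + \left(\frac{13369}{-14557} + \frac{10339}{\left(-240\right) \left(\left(- \frac{1}{5}\right) 1\right)}\right)\right) = \left(-166 - 5145\right) \left(977 + \left(13369 \left(- \frac{1}{14557}\right) + \frac{10339}{\left(-240\right) \left(- \frac{1}{5}\right)}\right)\right) = - 5311 \left(977 - \left(\frac{13369}{14557} - \frac{10339}{48}\right)\right) = - 5311 \left(977 + \left(- \frac{13369}{14557} + 10339 \cdot \frac{1}{48}\right)\right) = - 5311 \left(977 + \left(- \frac{13369}{14557} + \frac{10339}{48}\right)\right) = - 5311 \left(977 + \frac{149863111}{698736}\right) = \left(-5311\right) \frac{832528183}{698736} = - \frac{4421557179913}{698736}$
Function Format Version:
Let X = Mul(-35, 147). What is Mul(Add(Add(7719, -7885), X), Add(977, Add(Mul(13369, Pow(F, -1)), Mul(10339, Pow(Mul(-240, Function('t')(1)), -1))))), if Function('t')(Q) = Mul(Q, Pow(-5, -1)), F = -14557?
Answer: Rational(-4421557179913, 698736) ≈ -6.3279e+6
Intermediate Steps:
Function('t')(Q) = Mul(Rational(-1, 5), Q) (Function('t')(Q) = Mul(Q, Rational(-1, 5)) = Mul(Rational(-1, 5), Q))
X = -5145
Mul(Add(Add(7719, -7885), X), Add(977, Add(Mul(13369, Pow(F, -1)), Mul(10339, Pow(Mul(-240, Function('t')(1)), -1))))) = Mul(Add(Add(7719, -7885), -5145), Add(977, Add(Mul(13369, Pow(-14557, -1)), Mul(10339, Pow(Mul(-240, Mul(Rational(-1, 5), 1)), -1))))) = Mul(Add(-166, -5145), Add(977, Add(Mul(13369, Rational(-1, 14557)), Mul(10339, Pow(Mul(-240, Rational(-1, 5)), -1))))) = Mul(-5311, Add(977, Add(Rational(-13369, 14557), Mul(10339, Pow(48, -1))))) = Mul(-5311, Add(977, Add(Rational(-13369, 14557), Mul(10339, Rational(1, 48))))) = Mul(-5311, Add(977, Add(Rational(-13369, 14557), Rational(10339, 48)))) = Mul(-5311, Add(977, Rational(149863111, 698736))) = Mul(-5311, Rational(832528183, 698736)) = Rational(-4421557179913, 698736)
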